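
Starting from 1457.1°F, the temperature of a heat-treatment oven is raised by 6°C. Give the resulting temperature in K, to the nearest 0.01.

1070.87 K

Initial temperature in Celsius: (1457.1 - 32) × 5/9 = 791.7222°C.
Final Celsius temperature: 791.7222 + 6.0000 = 797.7222°C.
In kelvin: 797.7222 + 273.15 = 1070.87 K.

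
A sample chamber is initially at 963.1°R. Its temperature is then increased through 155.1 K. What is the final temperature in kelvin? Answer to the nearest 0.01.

Initial temperature in Celsius: (963.1 - 491.67) × 5/9 = 261.9056°C.
The 155.1 K change is an interval; Kelvin and Celsius degrees are the same size, so ΔC = +155.1°C.
Final Celsius temperature: 261.9056 + 155.1000 = 417.0056°C.
In kelvin: 417.0056 + 273.15 = 690.16 K.

690.16 K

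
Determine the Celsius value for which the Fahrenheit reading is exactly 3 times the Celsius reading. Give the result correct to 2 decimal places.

Let C be the Celsius reading. The Fahrenheit reading is F = 1.8·C + 32.
Require F = 3·C: 1.8·C + 32 = 3·C.
(-1.2)·C = -32  ⇒  C = 26.67.

26.67°C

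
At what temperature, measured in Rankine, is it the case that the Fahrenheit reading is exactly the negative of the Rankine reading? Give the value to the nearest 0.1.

229.8°R

Let R be the Rankine reading. The Fahrenheit reading is F = 1·R - 459.67.
Require F = -1·R: 1·R - 459.67 = -1·R.
(2)·R = 459.67  ⇒  R = 229.8.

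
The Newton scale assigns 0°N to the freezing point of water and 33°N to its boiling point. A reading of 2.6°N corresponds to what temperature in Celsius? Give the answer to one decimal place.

Linear interpolation between the fixed points: C = (2.6 - 0) × 100 / (33 - 0) = 7.8788°C.

7.9°C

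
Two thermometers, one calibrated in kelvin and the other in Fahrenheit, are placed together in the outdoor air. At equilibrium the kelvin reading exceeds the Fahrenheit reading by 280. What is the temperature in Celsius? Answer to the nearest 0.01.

-48.56°C

Let x be the kelvin reading; then the Fahrenheit reading is 1.8·x - 459.67.
(1.8·x - 459.67) - x = -280  ⇒  (0.8)·x = 179.67  ⇒  x = 224.5875 K.
In Celsius: 224.5875 - 273.15 = -48.56°C.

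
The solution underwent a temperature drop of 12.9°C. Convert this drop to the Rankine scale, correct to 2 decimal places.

For a temperature interval the offset drops out; only the factor 1.8 applies.
12.9 × 1.8 = 23.22.

23.22°R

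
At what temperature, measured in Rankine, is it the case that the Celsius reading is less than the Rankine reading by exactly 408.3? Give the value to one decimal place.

304.1°R

Let R be the Rankine reading. The Celsius reading is C = 5/9·R - 273.15.
Require C - R = -408.3: (-4/9)·R - 273.15 = -408.3.
R = (-408.3 + 273.15) / (-4/9) = 304.1.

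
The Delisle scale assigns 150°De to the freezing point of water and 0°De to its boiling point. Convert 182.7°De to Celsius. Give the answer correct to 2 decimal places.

-21.80°C

Linear interpolation between the fixed points: C = (182.7 - 150) × 100 / (0 - 150) = -21.8000°C.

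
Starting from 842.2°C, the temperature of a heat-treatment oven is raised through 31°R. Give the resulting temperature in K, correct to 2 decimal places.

The 31°R change is an interval, so only the factor 5/9 applies: +31 × 5/9 = +17.2222°C.
Final Celsius temperature: 842.2000 + 17.2222 = 859.4222°C.
In kelvin: 859.4222 + 273.15 = 1132.57 K.

1132.57 K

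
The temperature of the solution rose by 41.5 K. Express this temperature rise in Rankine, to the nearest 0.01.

74.70°R

Only the scale ratio 1.8 matters for a change in temperature.
41.5 × 1.8 = 74.70.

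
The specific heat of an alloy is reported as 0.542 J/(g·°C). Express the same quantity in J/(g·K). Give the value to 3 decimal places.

The quantity depends on a temperature interval, so only the ratio of degree sizes applies; the offset between the scales is irrelevant.
A change of 1 K is a change of 1°C, so per K the value is 0.542 × 1 = 0.542.

0.542 J/(g·K)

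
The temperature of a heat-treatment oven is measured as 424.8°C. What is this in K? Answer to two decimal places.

In kelvin: 424.8000 + 273.15 = 697.95 K.

697.95 K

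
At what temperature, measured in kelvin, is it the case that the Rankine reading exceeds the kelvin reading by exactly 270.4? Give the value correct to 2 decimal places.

338.00 K

Let K be the kelvin reading. The Rankine reading is R = 1.8·K.
Require R - K = 270.4: (0.8)·K = 270.4.
K = (270.4) / (0.8) = 338.00.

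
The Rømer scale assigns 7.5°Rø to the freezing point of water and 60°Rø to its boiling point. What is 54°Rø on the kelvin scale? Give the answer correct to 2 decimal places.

361.72 K

Linear interpolation between the fixed points: C = (54 - 7.5) × 100 / (60 - 7.5) = 88.5714°C.
Then 88.5714 + 273.15 = 361.72 K.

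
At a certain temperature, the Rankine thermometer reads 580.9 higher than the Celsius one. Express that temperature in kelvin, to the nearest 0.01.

384.69 K

Let x be the Celsius reading; then the Rankine reading is 1.8·x + 491.67.
(1.8·x + 491.67) - x = 580.9  ⇒  (0.8)·x = 89.23  ⇒  x = 111.5375°C.
In kelvin: 111.5375 + 273.15 = 384.69 K.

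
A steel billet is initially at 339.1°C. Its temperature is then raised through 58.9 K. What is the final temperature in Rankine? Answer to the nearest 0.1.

1208.1°R

The 58.9 K change is an interval; Kelvin and Celsius degrees are the same size, so ΔC = +58.9°C.
Final Celsius temperature: 339.1000 + 58.9000 = 398.0000°C.
In Rankine: 398.0000 × 1.8 + 491.67 = 1208.1°R.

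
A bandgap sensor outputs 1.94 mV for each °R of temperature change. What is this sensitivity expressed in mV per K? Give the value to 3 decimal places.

3.492 mV per K

The quantity depends on a temperature interval, so only the ratio of degree sizes applies; the offset between the scales is irrelevant.
A change of 1 K is a change of 1.8°R, so per K the value is 1.94 × 1.8 = 3.492.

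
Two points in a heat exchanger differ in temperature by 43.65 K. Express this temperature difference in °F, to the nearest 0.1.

For a temperature interval the offset drops out; only the factor 1.8 applies.
43.65 × 1.8 = 78.6.

78.6°F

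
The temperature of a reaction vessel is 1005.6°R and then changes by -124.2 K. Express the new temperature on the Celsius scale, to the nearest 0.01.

Initial temperature in Celsius: (1005.6 - 491.67) × 5/9 = 285.5167°C.
The 124.2 K change is an interval; Kelvin and Celsius degrees are the same size, so ΔC = -124.2°C.
Final Celsius temperature: 285.5167 - 124.2000 = 161.3167°C.

161.32°C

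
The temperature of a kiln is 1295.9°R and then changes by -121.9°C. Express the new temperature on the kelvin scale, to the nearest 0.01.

598.04 K

Initial temperature in Celsius: (1295.9 - 491.67) × 5/9 = 446.7944°C.
Final Celsius temperature: 446.7944 - 121.9000 = 324.8944°C.
In kelvin: 324.8944 + 273.15 = 598.04 K.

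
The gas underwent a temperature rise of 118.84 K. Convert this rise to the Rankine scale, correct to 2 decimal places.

213.91°R

Only the scale ratio 1.8 matters for a change in temperature.
118.84 × 1.8 = 213.91.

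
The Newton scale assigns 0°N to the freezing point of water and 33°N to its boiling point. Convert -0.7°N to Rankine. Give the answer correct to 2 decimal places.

Linear interpolation between the fixed points: C = (-0.7 - 0) × 100 / (33 - 0) = -2.1212°C.
Then -2.1212 × 1.8 + 491.67 = 487.85°R.

487.85°R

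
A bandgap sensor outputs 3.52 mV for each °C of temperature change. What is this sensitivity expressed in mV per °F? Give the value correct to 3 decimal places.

The quantity depends on a temperature interval, so only the ratio of degree sizes applies; the offset between the scales is irrelevant.
A change of 1°F is a change of 5/9°C, so per °F the value is 3.52 × 5/9 = 1.956.

1.956 mV per °F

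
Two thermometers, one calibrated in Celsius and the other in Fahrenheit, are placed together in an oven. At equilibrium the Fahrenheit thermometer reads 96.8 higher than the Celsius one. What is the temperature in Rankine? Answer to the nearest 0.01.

Let x be the Celsius reading; then the Fahrenheit reading is 1.8·x + 32.
(1.8·x + 32) - x = 96.8  ⇒  (0.8)·x = 64.8  ⇒  x = 81.0000°C.
In Rankine: 81.0000 × 1.8 + 491.67 = 637.47°R.

637.47°R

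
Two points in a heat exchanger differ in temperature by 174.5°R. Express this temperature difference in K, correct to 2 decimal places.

96.94 K

For a temperature interval the offset drops out; only the factor 5/9 applies.
174.5 × 5/9 = 96.94.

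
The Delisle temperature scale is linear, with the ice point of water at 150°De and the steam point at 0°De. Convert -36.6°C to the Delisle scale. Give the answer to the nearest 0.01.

204.90°De

Linearly onto the Delisle scale: 150 + (-36.6000 / 100) × (0 - 150) = 204.90°De.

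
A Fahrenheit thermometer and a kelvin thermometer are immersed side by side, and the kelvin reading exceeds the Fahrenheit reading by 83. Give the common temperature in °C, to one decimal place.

Let x be the Fahrenheit reading; then the kelvin reading is 5/9·x + 255.372.
(5/9·x + 255.372) - x = 83  ⇒  (-4/9)·x = -172.372  ⇒  x = 387.8375°F.
In Celsius: (387.8375 - 32) × 5/9 = 197.7°C.

197.7°C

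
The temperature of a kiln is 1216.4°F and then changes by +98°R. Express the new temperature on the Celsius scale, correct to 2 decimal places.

Initial temperature in Celsius: (1216.4 - 32) × 5/9 = 658.0000°C.
The 98°R change is an interval, so only the factor 5/9 applies: +98 × 5/9 = +54.4444°C.
Final Celsius temperature: 658.0000 + 54.4444 = 712.4444°C.

712.44°C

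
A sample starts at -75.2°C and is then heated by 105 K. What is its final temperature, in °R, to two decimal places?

545.31°R

The 105 K change is an interval; Kelvin and Celsius degrees are the same size, so ΔC = +105°C.
Final Celsius temperature: -75.2000 + 105.0000 = 29.8000°C.
In Rankine: 29.8000 × 1.8 + 491.67 = 545.31°R.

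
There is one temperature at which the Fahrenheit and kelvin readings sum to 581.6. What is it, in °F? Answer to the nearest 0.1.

Let F be the Fahrenheit reading. The kelvin reading is K = 5/9·F + 255.372.
Require F + K = 581.6: (14/9)·F + 255.372 = 581.6.
F = (581.6 - 255.372) / (14/9) = 209.7.

209.7°F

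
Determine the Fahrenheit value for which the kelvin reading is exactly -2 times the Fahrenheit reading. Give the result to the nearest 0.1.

Let F be the Fahrenheit reading. The kelvin reading is K = 5/9·F + 255.372.
Require K = -2·F: 5/9·F + 255.372 = -2·F.
(23/9)·F = -255.372  ⇒  F = -99.9.

-99.9°F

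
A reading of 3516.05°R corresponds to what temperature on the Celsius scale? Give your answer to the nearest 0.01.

1680.21°C

In Celsius: (3516.05 - 491.67) × 5/9 = 1680.2111°C.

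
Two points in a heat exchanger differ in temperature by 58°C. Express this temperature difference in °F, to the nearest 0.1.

104.4°F

An interval of 1°C corresponds to 1.8°F.
58 × 1.8 = 104.4.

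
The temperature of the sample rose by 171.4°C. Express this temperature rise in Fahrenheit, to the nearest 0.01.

308.52°F

For a temperature interval the offset drops out; only the factor 1.8 applies.
171.4 × 1.8 = 308.52.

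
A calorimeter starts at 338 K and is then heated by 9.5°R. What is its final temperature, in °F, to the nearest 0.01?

158.23°F

Initial temperature in Celsius: 338 - 273.15 = 64.8500°C.
The 9.5°R change is an interval, so only the factor 5/9 applies: +9.5 × 5/9 = +5.2778°C.
Final Celsius temperature: 64.8500 + 5.2778 = 70.1278°C.
In Fahrenheit: 70.1278 × 1.8 + 32 = 158.23°F.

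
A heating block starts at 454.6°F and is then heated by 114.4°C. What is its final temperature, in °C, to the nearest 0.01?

Initial temperature in Celsius: (454.6 - 32) × 5/9 = 234.7778°C.
Final Celsius temperature: 234.7778 + 114.4000 = 349.1778°C.

349.18°C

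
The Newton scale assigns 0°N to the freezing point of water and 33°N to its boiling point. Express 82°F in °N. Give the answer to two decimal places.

First in Celsius: (82 - 32) × 5/9 = 27.7778°C.
Linearly onto the Newton scale: 0 + (27.7778 / 100) × (33 - 0) = 9.17°N.

9.17°N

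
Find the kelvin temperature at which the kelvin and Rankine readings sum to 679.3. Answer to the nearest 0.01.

242.61 K

Let K be the kelvin reading. The Rankine reading is R = 1.8·K.
Require K + R = 679.3: (2.8)·K = 679.3.
K = (679.3) / (2.8) = 242.61.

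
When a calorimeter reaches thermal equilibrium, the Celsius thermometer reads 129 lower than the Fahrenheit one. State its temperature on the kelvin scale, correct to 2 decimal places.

Let x be the Fahrenheit reading; then the Celsius reading is 5/9·x - 17.7778.
(5/9·x - 17.7778) - x = -129  ⇒  (-4/9)·x = -111.222  ⇒  x = 250.2500°F.
In Celsius: (250.25 - 32) × 5/9 = 121.2500°C.
In kelvin: 121.2500 + 273.15 = 394.40 K.

394.40 K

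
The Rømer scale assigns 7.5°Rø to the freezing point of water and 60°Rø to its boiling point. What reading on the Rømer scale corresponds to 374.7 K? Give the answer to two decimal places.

60.81°Rø

First in Celsius: 374.7 - 273.15 = 101.5500°C.
Linearly onto the Rømer scale: 7.5 + (101.5500 / 100) × (60 - 7.5) = 60.81°Rø.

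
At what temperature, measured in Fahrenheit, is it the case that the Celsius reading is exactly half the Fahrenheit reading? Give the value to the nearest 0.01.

Let F be the Fahrenheit reading. The Celsius reading is C = 5/9·F - 17.7778.
Require C = 0.5·F: 5/9·F - 17.7778 = 0.5·F.
(1/18)·F = 17.7778  ⇒  F = 320.00.

320.00°F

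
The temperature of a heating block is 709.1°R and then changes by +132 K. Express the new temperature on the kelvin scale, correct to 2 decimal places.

525.94 K

Initial temperature in Celsius: (709.1 - 491.67) × 5/9 = 120.7944°C.
The 132 K change is an interval; Kelvin and Celsius degrees are the same size, so ΔC = +132°C.
Final Celsius temperature: 120.7944 + 132.0000 = 252.7944°C.
In kelvin: 252.7944 + 273.15 = 525.94 K.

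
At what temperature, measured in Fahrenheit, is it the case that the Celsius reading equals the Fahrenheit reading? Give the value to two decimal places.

-40.00°F

Let F be the Fahrenheit reading. The Celsius reading is C = 5/9·F - 17.7778.
Set C = F: 5/9·F - 17.7778 = F.
(-4/9)·F = 17.7778  ⇒  F = -40.00.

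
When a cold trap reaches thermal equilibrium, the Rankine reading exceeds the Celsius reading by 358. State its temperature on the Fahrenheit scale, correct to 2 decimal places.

Let x be the Rankine reading; then the Celsius reading is 5/9·x - 273.15.
(5/9·x - 273.15) - x = -358  ⇒  (-4/9)·x = -84.85  ⇒  x = 190.9125°R.
In Celsius: (190.9125 - 491.67) × 5/9 = -167.0875°C.
In Fahrenheit: -167.0875 × 1.8 + 32 = -268.76°F.

-268.76°F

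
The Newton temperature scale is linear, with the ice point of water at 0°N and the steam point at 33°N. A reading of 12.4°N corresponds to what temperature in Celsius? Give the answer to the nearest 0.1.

37.6°C

Linear interpolation between the fixed points: C = (12.4 - 0) × 100 / (33 - 0) = 37.5758°C.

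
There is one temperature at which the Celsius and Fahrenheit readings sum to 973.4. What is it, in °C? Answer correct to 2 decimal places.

336.21°C

Let C be the Celsius reading. The Fahrenheit reading is F = 1.8·C + 32.
Require C + F = 973.4: (2.8)·C + 32 = 973.4.
C = (973.4 - 32) / (2.8) = 336.21.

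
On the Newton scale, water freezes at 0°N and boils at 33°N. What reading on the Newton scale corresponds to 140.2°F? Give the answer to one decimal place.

First in Celsius: (140.2 - 32) × 5/9 = 60.1111°C.
Linearly onto the Newton scale: 0 + (60.1111 / 100) × (33 - 0) = 19.8°N.

19.8°N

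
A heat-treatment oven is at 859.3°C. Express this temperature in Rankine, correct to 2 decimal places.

In Rankine: 859.3000 × 1.8 + 491.67 = 2038.41°R.

2038.41°R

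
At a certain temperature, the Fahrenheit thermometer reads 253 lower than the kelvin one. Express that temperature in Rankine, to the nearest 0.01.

Let x be the kelvin reading; then the Fahrenheit reading is 1.8·x - 459.67.
(1.8·x - 459.67) - x = -253  ⇒  (0.8)·x = 206.67  ⇒  x = 258.3375 K.
In Celsius: 258.3375 - 273.15 = -14.8125°C.
In Rankine: -14.8125 × 1.8 + 491.67 = 465.01°R.

465.01°R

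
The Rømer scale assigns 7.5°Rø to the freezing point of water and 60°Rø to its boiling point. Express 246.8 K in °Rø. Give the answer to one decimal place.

First in Celsius: 246.8 - 273.15 = -26.3500°C.
Linearly onto the Rømer scale: 7.5 + (-26.3500 / 100) × (60 - 7.5) = -6.3°Rø.

-6.3°Rø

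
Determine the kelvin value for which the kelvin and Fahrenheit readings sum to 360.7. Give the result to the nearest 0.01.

Let K be the kelvin reading. The Fahrenheit reading is F = 1.8·K - 459.67.
Require K + F = 360.7: (2.8)·K - 459.67 = 360.7.
K = (360.7 + 459.67) / (2.8) = 292.99.

292.99 K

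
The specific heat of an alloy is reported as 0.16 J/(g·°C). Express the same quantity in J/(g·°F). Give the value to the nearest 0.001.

Since only a temperature interval is involved, the additive offset between the scales drops out.
A change of 1°F is a change of 5/9°C, so per °F the value is 0.16 × 5/9 = 0.089.

0.089 J/(g·°F)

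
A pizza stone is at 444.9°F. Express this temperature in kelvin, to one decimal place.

502.5 K

In Celsius: (444.9 - 32) × 5/9 = 229.3889°C.
In kelvin: 229.3889 + 273.15 = 502.5 K.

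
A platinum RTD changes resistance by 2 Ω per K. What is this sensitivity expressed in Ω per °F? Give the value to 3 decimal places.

1.111 Ω per °F

Since only a temperature interval is involved, the additive offset between the scales drops out.
A change of 1°F is a change of 5/9 K, so per °F the value is 2 × 5/9 = 1.111.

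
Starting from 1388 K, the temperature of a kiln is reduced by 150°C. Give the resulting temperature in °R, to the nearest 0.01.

2228.40°R

Initial temperature in Celsius: 1388 - 273.15 = 1114.8500°C.
Final Celsius temperature: 1114.8500 - 150.0000 = 964.8500°C.
In Rankine: 964.8500 × 1.8 + 491.67 = 2228.40°R.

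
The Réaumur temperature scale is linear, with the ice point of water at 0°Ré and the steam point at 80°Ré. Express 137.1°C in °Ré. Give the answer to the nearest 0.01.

Linearly onto the Réaumur scale: 0 + (137.1000 / 100) × (80 - 0) = 109.68°Ré.

109.68°Ré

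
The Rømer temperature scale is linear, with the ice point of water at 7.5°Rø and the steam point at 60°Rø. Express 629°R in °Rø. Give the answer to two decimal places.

First in Celsius: (629 - 491.67) × 5/9 = 76.2944°C.
Linearly onto the Rømer scale: 7.5 + (76.2944 / 100) × (60 - 7.5) = 47.55°Rø.

47.55°Rø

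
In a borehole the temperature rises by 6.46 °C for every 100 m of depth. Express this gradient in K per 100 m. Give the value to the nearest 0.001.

The quantity depends on a temperature interval, so only the ratio of degree sizes applies; the offset between the scales is irrelevant.
A change of 1°C is a change of 1 K, so 6.46 × 1 = 6.460.

6.460 K/100 m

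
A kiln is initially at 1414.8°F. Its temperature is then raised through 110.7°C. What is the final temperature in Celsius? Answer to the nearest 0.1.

Initial temperature in Celsius: (1414.8 - 32) × 5/9 = 768.2222°C.
Final Celsius temperature: 768.2222 + 110.7000 = 878.9222°C.

878.9°C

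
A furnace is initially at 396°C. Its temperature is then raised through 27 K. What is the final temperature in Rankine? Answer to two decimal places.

The 27 K change is an interval; Kelvin and Celsius degrees are the same size, so ΔC = +27°C.
Final Celsius temperature: 396.0000 + 27.0000 = 423.0000°C.
In Rankine: 423.0000 × 1.8 + 491.67 = 1253.07°R.

1253.07°R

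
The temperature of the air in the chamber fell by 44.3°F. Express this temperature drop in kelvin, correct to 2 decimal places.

An interval of 1°F corresponds to 5/9 K.
44.3 × 5/9 = 24.61.

24.61 K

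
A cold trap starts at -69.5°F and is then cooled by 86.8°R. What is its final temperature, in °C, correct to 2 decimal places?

-104.61°C

Initial temperature in Celsius: (-69.5 - 32) × 5/9 = -56.3889°C.
The 86.8°R change is an interval, so only the factor 5/9 applies: -86.8 × 5/9 = -48.2222°C.
Final Celsius temperature: -56.3889 - 48.2222 = -104.6111°C.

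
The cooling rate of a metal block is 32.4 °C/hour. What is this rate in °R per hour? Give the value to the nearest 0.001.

Since only a temperature interval is involved, the additive offset between the scales drops out.
A change of 1°C is a change of 1.8°R, so 32.4 × 1.8 = 58.320.

58.320 °R/hour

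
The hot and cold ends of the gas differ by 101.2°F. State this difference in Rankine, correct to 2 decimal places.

Fahrenheit and Rankine degrees are the same size, so the interval is unchanged: 101.20.

101.20°R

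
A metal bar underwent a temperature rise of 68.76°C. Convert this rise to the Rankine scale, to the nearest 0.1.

Only the scale ratio 1.8 matters for a change in temperature.
68.76 × 1.8 = 123.8.

123.8°R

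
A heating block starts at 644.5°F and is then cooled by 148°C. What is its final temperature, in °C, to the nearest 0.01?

Initial temperature in Celsius: (644.5 - 32) × 5/9 = 340.2778°C.
Final Celsius temperature: 340.2778 - 148.0000 = 192.2778°C.

192.28°C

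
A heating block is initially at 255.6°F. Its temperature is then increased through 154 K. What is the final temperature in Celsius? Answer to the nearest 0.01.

Initial temperature in Celsius: (255.6 - 32) × 5/9 = 124.2222°C.
The 154 K change is an interval; Kelvin and Celsius degrees are the same size, so ΔC = +154°C.
Final Celsius temperature: 124.2222 + 154.0000 = 278.2222°C.

278.22°C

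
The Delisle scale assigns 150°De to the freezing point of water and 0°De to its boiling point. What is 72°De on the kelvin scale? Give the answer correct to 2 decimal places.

325.15 K

Linear interpolation between the fixed points: C = (72 - 150) × 100 / (0 - 150) = 52.0000°C.
Then 52.0000 + 273.15 = 325.15 K.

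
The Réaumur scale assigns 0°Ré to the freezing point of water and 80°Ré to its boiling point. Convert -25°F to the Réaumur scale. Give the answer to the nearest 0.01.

-25.33°Ré

First in Celsius: (-25 - 32) × 5/9 = -31.6667°C.
Linearly onto the Réaumur scale: 0 + (-31.6667 / 100) × (80 - 0) = -25.33°Ré.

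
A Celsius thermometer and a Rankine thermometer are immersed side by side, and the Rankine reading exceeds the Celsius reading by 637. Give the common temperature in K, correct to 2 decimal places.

Let x be the Celsius reading; then the Rankine reading is 1.8·x + 491.67.
(1.8·x + 491.67) - x = 637  ⇒  (0.8)·x = 145.33  ⇒  x = 181.6625°C.
In kelvin: 181.6625 + 273.15 = 454.81 K.

454.81 K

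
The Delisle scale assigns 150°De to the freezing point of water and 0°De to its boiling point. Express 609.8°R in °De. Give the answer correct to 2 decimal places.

51.56°De

First in Celsius: (609.8 - 491.67) × 5/9 = 65.6278°C.
Linearly onto the Delisle scale: 150 + (65.6278 / 100) × (0 - 150) = 51.56°De.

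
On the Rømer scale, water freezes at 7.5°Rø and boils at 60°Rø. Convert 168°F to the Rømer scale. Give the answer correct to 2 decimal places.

47.17°Rø

First in Celsius: (168 - 32) × 5/9 = 75.5556°C.
Linearly onto the Rømer scale: 7.5 + (75.5556 / 100) × (60 - 7.5) = 47.17°Rø.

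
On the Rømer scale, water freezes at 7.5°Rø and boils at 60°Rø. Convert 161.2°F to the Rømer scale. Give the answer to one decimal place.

First in Celsius: (161.2 - 32) × 5/9 = 71.7778°C.
Linearly onto the Rømer scale: 7.5 + (71.7778 / 100) × (60 - 7.5) = 45.2°Rø.

45.2°Rø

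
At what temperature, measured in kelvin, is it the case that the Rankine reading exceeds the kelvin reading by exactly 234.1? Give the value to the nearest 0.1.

Let K be the kelvin reading. The Rankine reading is R = 1.8·K.
Require R - K = 234.1: (0.8)·K = 234.1.
K = (234.1) / (0.8) = 292.6.

292.6 K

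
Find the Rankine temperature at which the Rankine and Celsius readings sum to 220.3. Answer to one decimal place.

Let R be the Rankine reading. The Celsius reading is C = 5/9·R - 273.15.
Require R + C = 220.3: (14/9)·R - 273.15 = 220.3.
R = (220.3 + 273.15) / (14/9) = 317.2.

317.2°R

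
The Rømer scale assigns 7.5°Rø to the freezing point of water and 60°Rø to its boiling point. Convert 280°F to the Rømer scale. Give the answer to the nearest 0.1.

First in Celsius: (280 - 32) × 5/9 = 137.7778°C.
Linearly onto the Rømer scale: 7.5 + (137.7778 / 100) × (60 - 7.5) = 79.8°Rø.

79.8°Rø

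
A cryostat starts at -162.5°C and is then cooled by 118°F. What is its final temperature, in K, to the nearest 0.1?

The 118°F change is an interval, so only the factor 5/9 applies: -118 × 5/9 = -65.5556°C.
Final Celsius temperature: -162.5000 - 65.5556 = -228.0556°C.
In kelvin: -228.0556 + 273.15 = 45.1 K.

45.1 K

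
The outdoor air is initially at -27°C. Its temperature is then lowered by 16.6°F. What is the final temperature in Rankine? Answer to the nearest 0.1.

The 16.6°F change is an interval, so only the factor 5/9 applies: -16.6 × 5/9 = -9.2222°C.
Final Celsius temperature: -27.0000 - 9.2222 = -36.2222°C.
In Rankine: -36.2222 × 1.8 + 491.67 = 426.5°R.

426.5°R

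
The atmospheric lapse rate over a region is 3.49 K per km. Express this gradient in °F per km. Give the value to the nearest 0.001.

6.282 °F/km

The quantity depends on a temperature interval, so only the ratio of degree sizes applies; the offset between the scales is irrelevant.
A change of 1 K is a change of 1.8°F, so 3.49 × 1.8 = 6.282.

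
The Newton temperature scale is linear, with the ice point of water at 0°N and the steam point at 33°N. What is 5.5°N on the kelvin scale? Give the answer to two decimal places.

Linear interpolation between the fixed points: C = (5.5 - 0) × 100 / (33 - 0) = 16.6667°C.
Then 16.6667 + 273.15 = 289.82 K.

289.82 K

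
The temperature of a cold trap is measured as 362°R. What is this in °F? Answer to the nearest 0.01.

-97.67°F

In Celsius: (362 - 491.67) × 5/9 = -72.0389°C.
In Fahrenheit: -72.0389 × 1.8 + 32 = -97.67°F.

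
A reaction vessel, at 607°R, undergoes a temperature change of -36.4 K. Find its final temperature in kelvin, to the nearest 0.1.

Initial temperature in Celsius: (607 - 491.67) × 5/9 = 64.0722°C.
The 36.4 K change is an interval; Kelvin and Celsius degrees are the same size, so ΔC = -36.4°C.
Final Celsius temperature: 64.0722 - 36.4000 = 27.6722°C.
In kelvin: 27.6722 + 273.15 = 300.8 K.

300.8 K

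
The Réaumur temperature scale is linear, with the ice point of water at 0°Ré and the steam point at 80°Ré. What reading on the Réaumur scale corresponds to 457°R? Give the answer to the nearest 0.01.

-15.41°Ré

First in Celsius: (457 - 491.67) × 5/9 = -19.2611°C.
Linearly onto the Réaumur scale: 0 + (-19.2611 / 100) × (80 - 0) = -15.41°Ré.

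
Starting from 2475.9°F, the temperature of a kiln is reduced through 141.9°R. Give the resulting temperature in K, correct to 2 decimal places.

Initial temperature in Celsius: (2475.9 - 32) × 5/9 = 1357.7222°C.
The 141.9°R change is an interval, so only the factor 5/9 applies: -141.9 × 5/9 = -78.8333°C.
Final Celsius temperature: 1357.7222 - 78.8333 = 1278.8889°C.
In kelvin: 1278.8889 + 273.15 = 1552.04 K.

1552.04 K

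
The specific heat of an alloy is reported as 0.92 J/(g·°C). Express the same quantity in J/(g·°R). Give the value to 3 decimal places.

0.511 J/(g·°R)

Since only a temperature interval is involved, the additive offset between the scales drops out.
A change of 1°R is a change of 5/9°C, so per °R the value is 0.92 × 5/9 = 0.511.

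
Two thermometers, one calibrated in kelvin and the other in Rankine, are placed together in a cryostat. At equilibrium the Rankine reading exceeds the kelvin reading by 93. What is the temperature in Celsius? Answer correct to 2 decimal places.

-156.90°C

Let x be the kelvin reading; then the Rankine reading is 1.8·x.
(1.8·x) - x = 93  ⇒  (0.8)·x = 93  ⇒  x = 116.2500 K.
In Celsius: 116.25 - 273.15 = -156.90°C.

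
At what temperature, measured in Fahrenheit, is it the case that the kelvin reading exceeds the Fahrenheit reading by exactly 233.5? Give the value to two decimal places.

Let F be the Fahrenheit reading. The kelvin reading is K = 5/9·F + 255.372.
Require K - F = 233.5: (-4/9)·F + 255.372 = 233.5.
F = (233.5 - 255.372) / (-4/9) = 49.21.

49.21°F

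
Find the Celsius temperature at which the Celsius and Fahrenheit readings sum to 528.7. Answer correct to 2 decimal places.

Let C be the Celsius reading. The Fahrenheit reading is F = 1.8·C + 32.
Require C + F = 528.7: (2.8)·C + 32 = 528.7.
C = (528.7 - 32) / (2.8) = 177.39.

177.39°C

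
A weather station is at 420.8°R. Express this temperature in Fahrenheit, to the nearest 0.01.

-38.87°F

In Celsius: (420.8 - 491.67) × 5/9 = -39.3722°C.
In Fahrenheit: -39.3722 × 1.8 + 32 = -38.87°F.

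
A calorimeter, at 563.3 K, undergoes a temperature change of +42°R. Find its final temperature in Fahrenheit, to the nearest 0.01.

596.27°F

Initial temperature in Celsius: 563.3 - 273.15 = 290.1500°C.
The 42°R change is an interval, so only the factor 5/9 applies: +42 × 5/9 = +23.3333°C.
Final Celsius temperature: 290.1500 + 23.3333 = 313.4833°C.
In Fahrenheit: 313.4833 × 1.8 + 32 = 596.27°F.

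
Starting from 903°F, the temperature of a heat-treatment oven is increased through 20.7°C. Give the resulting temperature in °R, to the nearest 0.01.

1399.93°R

Initial temperature in Celsius: (903 - 32) × 5/9 = 483.8889°C.
Final Celsius temperature: 483.8889 + 20.7000 = 504.5889°C.
In Rankine: 504.5889 × 1.8 + 491.67 = 1399.93°R.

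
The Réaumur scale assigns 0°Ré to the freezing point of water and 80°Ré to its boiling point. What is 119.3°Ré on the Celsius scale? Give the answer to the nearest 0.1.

149.1°C

Linear interpolation between the fixed points: C = (119.3 - 0) × 100 / (80 - 0) = 149.1250°C.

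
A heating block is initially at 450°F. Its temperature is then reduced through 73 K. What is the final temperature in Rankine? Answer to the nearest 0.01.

778.27°R

Initial temperature in Celsius: (450 - 32) × 5/9 = 232.2222°C.
The 73 K change is an interval; Kelvin and Celsius degrees are the same size, so ΔC = -73°C.
Final Celsius temperature: 232.2222 - 73.0000 = 159.2222°C.
In Rankine: 159.2222 × 1.8 + 491.67 = 778.27°R.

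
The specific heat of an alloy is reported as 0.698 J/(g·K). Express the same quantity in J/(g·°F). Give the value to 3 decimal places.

The quantity depends on a temperature interval, so only the ratio of degree sizes applies; the offset between the scales is irrelevant.
A change of 1°F is a change of 5/9 K, so per °F the value is 0.698 × 5/9 = 0.388.

0.388 J/(g·°F)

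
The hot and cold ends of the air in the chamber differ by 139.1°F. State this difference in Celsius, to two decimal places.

An interval of 1°F corresponds to 5/9°C.
139.1 × 5/9 = 77.28.

77.28°C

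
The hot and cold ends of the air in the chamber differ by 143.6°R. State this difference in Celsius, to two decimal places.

79.78°C

Only the scale ratio 5/9 matters for a change in temperature.
143.6 × 5/9 = 79.78.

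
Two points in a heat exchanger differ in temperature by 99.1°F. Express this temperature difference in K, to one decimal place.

For a temperature interval the offset drops out; only the factor 5/9 applies.
99.1 × 5/9 = 55.1.

55.1 K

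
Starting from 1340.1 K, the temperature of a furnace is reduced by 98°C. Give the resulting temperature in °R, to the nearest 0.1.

2235.8°R

Initial temperature in Celsius: 1340.1 - 273.15 = 1066.9500°C.
Final Celsius temperature: 1066.9500 - 98.0000 = 968.9500°C.
In Rankine: 968.9500 × 1.8 + 491.67 = 2235.8°R.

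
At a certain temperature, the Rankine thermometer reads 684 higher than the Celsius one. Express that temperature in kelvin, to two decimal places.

Let x be the Celsius reading; then the Rankine reading is 1.8·x + 491.67.
(1.8·x + 491.67) - x = 684  ⇒  (0.8)·x = 192.33  ⇒  x = 240.4125°C.
In kelvin: 240.4125 + 273.15 = 513.56 K.

513.56 K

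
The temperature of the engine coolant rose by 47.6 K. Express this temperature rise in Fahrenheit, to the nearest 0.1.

An interval of 1 K corresponds to 1.8°F.
47.6 × 1.8 = 85.7.

85.7°F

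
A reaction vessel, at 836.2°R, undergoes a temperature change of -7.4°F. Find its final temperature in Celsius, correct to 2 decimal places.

187.29°C

Initial temperature in Celsius: (836.2 - 491.67) × 5/9 = 191.4056°C.
The 7.4°F change is an interval, so only the factor 5/9 applies: -7.4 × 5/9 = -4.1111°C.
Final Celsius temperature: 191.4056 - 4.1111 = 187.2944°C.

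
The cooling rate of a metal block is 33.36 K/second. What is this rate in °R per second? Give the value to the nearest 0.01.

60.05 °R/second

The quantity depends on a temperature interval, so only the ratio of degree sizes applies; the offset between the scales is irrelevant.
A change of 1 K is a change of 1.8°R, so 33.36 × 1.8 = 60.05.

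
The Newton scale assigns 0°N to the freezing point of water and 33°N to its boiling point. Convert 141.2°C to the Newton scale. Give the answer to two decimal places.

46.60°N

Linearly onto the Newton scale: 0 + (141.2000 / 100) × (33 - 0) = 46.60°N.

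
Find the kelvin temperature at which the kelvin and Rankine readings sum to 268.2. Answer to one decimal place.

Let K be the kelvin reading. The Rankine reading is R = 1.8·K.
Require K + R = 268.2: (2.8)·K = 268.2.
K = (268.2) / (2.8) = 95.8.

95.8 K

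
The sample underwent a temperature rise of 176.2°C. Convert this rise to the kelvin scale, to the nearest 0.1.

176.2 K

Celsius and kelvin degrees are the same size, so the interval is unchanged: 176.2.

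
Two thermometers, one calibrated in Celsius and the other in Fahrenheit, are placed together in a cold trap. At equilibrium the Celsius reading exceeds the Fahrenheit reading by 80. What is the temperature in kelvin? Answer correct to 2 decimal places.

Let x be the Celsius reading; then the Fahrenheit reading is 1.8·x + 32.
(1.8·x + 32) - x = -80  ⇒  (0.8)·x = -112  ⇒  x = -140.0000°C.
In kelvin: -140.0000 + 273.15 = 133.15 K.

133.15 K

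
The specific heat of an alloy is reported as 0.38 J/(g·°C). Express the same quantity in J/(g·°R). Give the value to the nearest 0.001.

0.211 J/(g·°R)

The quantity depends on a temperature interval, so only the ratio of degree sizes applies; the offset between the scales is irrelevant.
A change of 1°R is a change of 5/9°C, so per °R the value is 0.38 × 5/9 = 0.211.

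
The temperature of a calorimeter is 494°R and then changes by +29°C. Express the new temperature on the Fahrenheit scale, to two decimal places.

Initial temperature in Celsius: (494 - 491.67) × 5/9 = 1.2944°C.
Final Celsius temperature: 1.2944 + 29.0000 = 30.2944°C.
In Fahrenheit: 30.2944 × 1.8 + 32 = 86.53°F.

86.53°F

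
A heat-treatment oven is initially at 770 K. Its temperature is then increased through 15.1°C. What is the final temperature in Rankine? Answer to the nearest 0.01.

1413.18°R

Initial temperature in Celsius: 770 - 273.15 = 496.8500°C.
Final Celsius temperature: 496.8500 + 15.1000 = 511.9500°C.
In Rankine: 511.9500 × 1.8 + 491.67 = 1413.18°R.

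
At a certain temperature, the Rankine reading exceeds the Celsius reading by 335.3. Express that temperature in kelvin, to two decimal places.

77.69 K

Let x be the Rankine reading; then the Celsius reading is 5/9·x - 273.15.
(5/9·x - 273.15) - x = -335.3  ⇒  (-4/9)·x = -62.15  ⇒  x = 139.8375°R.
In Celsius: (139.8375 - 491.67) × 5/9 = -195.4625°C.
In kelvin: -195.4625 + 273.15 = 77.69 K.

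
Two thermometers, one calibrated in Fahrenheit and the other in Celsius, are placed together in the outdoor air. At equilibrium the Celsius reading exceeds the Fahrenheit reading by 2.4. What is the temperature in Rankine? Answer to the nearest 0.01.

414.27°R

Let x be the Fahrenheit reading; then the Celsius reading is 5/9·x - 17.7778.
(5/9·x - 17.7778) - x = 2.4  ⇒  (-4/9)·x = 20.1778  ⇒  x = -45.4000°F.
In Celsius: (-45.4 - 32) × 5/9 = -43.0000°C.
In Rankine: -43.0000 × 1.8 + 491.67 = 414.27°R.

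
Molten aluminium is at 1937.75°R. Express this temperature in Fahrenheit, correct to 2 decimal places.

1478.08°F

In Celsius: (1937.75 - 491.67) × 5/9 = 803.3778°C.
In Fahrenheit: 803.3778 × 1.8 + 32 = 1478.08°F.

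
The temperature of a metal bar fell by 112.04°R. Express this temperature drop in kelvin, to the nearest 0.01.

62.24 K

Only the scale ratio 5/9 matters for a change in temperature.
112.04 × 5/9 = 62.24.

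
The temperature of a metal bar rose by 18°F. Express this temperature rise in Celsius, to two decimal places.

For a temperature interval the offset drops out; only the factor 5/9 applies.
18 × 5/9 = 10.00.

10.00°C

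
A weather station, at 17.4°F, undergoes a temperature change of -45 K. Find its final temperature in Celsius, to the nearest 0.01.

Initial temperature in Celsius: (17.4 - 32) × 5/9 = -8.1111°C.
The 45 K change is an interval; Kelvin and Celsius degrees are the same size, so ΔC = -45°C.
Final Celsius temperature: -8.1111 - 45.0000 = -53.1111°C.

-53.11°C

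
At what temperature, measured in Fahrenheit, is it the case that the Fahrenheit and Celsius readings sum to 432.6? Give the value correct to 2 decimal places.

289.53°F

Let F be the Fahrenheit reading. The Celsius reading is C = 5/9·F - 17.7778.
Require F + C = 432.6: (14/9)·F - 17.7778 = 432.6.
F = (432.6 + 17.7778) / (14/9) = 289.53.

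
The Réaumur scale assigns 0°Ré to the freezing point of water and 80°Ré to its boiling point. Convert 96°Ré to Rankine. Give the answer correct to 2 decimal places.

707.67°R

Linear interpolation between the fixed points: C = (96 - 0) × 100 / (80 - 0) = 120.0000°C.
Then 120.0000 × 1.8 + 491.67 = 707.67°R.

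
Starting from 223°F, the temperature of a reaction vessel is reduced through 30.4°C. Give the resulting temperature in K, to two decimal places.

Initial temperature in Celsius: (223 - 32) × 5/9 = 106.1111°C.
Final Celsius temperature: 106.1111 - 30.4000 = 75.7111°C.
In kelvin: 75.7111 + 273.15 = 348.86 K.

348.86 K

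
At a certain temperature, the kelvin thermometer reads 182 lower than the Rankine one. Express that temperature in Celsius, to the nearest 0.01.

-45.65°C

Let x be the Rankine reading; then the kelvin reading is 5/9·x.
(5/9·x) - x = -182  ⇒  (-4/9)·x = -182  ⇒  x = 409.5000°R.
In Celsius: (409.5 - 491.67) × 5/9 = -45.65°C.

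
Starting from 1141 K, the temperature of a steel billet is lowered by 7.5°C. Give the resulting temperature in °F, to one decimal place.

1580.6°F

Initial temperature in Celsius: 1141 - 273.15 = 867.8500°C.
Final Celsius temperature: 867.8500 - 7.5000 = 860.3500°C.
In Fahrenheit: 860.3500 × 1.8 + 32 = 1580.6°F.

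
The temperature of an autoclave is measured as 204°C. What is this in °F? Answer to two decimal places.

399.20°F

In Fahrenheit: 204.0000 × 1.8 + 32 = 399.20°F.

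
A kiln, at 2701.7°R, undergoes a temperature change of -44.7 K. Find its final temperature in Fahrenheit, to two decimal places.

Initial temperature in Celsius: (2701.7 - 491.67) × 5/9 = 1227.7944°C.
The 44.7 K change is an interval; Kelvin and Celsius degrees are the same size, so ΔC = -44.7°C.
Final Celsius temperature: 1227.7944 - 44.7000 = 1183.0944°C.
In Fahrenheit: 1183.0944 × 1.8 + 32 = 2161.57°F.

2161.57°F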